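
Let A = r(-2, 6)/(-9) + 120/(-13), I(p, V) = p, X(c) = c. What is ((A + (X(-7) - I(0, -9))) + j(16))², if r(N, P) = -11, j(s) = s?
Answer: 13456/13689 ≈ 0.98298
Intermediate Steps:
A = -937/117 (A = -11/(-9) + 120/(-13) = -11*(-⅑) + 120*(-1/13) = 11/9 - 120/13 = -937/117 ≈ -8.0085)
((A + (X(-7) - I(0, -9))) + j(16))² = ((-937/117 + (-7 - 1*0)) + 16)² = ((-937/117 + (-7 + 0)) + 16)² = ((-937/117 - 7) + 16)² = (-1756/117 + 16)² = (116/117)² = 13456/13689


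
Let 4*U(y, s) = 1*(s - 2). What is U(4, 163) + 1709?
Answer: 6997/4 ≈ 1749.3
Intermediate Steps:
U(y, s) = -½ + s/4 (U(y, s) = (1*(s - 2))/4 = (1*(-2 + s))/4 = (-2 + s)/4 = -½ + s/4)
U(4, 163) + 1709 = (-½ + (¼)*163) + 1709 = (-½ + 163/4) + 1709 = 161/4 + 1709 = 6997/4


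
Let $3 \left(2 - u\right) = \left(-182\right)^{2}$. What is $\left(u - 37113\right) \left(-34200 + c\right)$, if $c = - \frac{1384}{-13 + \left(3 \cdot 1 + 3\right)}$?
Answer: $\frac{34383077312}{21} \approx 1.6373 \cdot 10^{9}$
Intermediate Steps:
$u = - \frac{33118}{3}$ ($u = 2 - \frac{\left(-182\right)^{2}}{3} = 2 - \frac{33124}{3} = - \frac{33118}{3} \approx -11039.0$)
$c = \frac{1384}{7}$ ($c = - \frac{1384}{-13 + \left(3 + 3\right)} = - \frac{1384}{-13 + 6} = - \frac{1384}{-7} = \left(-1384\right) \left(- \frac{1}{7}\right) = \frac{1384}{7} \approx 197.71$)
$\left(u - 37113\right) \left(-34200 + c\right) = \left(- \frac{33118}{3} - 37113\right) \left(-34200 + \frac{1384}{7}\right) = \left(- \frac{144457}{3}\right) \left(- \frac{238016}{7}\right) = \frac{34383077312}{21}$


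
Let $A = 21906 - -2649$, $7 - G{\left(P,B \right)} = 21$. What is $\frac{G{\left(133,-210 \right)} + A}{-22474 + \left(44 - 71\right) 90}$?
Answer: $- \frac{2231}{2264} \approx -0.98542$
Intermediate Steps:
$G{\left(P,B \right)} = -14$ ($G{\left(P,B \right)} = 7 - 21 = -14$)
$A = 24555$ ($A = 21906 + 2649 = 24555$)
$\frac{G{\left(133,-210 \right)} + A}{-22474 + \left(44 - 71\right) 90} = \frac{-14 + 24555}{-22474 + \left(44 - 71\right) 90} = \frac{24541}{-22474 - 2430} = \frac{24541}{-24904} = 24541 \left(- \frac{1}{24904}\right) = - \frac{2231}{2264}$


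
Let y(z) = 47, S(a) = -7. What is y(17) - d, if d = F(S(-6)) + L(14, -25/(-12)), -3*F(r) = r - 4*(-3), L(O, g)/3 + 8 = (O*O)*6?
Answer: -10366/3 ≈ -3455.3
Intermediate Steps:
L(O, g) = -24 + 18*O**2 (L(O, g) = -24 + 3*((O*O)*6) = -24 + 3*(O**2*6) = -24 + 3*(6*O**2) = -24 + 18*O**2)
F(r) = -4 - r/3 (F(r) = -(r - 4*(-3))/3 = -(r + 12)/3 = -(12 + r)/3 = -4 - r/3)
d = 10507/3 (d = (-4 - 1/3*(-7)) + (-24 + 18*14**2) = (-4 + 7/3) + (-24 + 18*196) = -5/3 + (-24 + 3528) = -5/3 + 3504 = 10507/3 ≈ 3502.3)
y(17) - d = 47 - 1*10507/3 = 47 - 10507/3 = -10366/3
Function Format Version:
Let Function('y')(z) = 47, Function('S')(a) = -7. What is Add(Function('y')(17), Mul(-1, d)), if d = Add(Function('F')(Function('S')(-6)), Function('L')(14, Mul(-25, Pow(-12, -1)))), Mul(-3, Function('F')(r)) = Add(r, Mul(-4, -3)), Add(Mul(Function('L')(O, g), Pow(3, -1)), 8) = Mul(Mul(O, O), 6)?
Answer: Rational(-10366, 3) ≈ -3455.3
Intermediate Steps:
Function('L')(O, g) = Add(-24, Mul(18, Pow(O, 2))) (Function('L')(O, g) = Add(-24, Mul(3, Mul(Mul(O, O), 6))) = Add(-24, Mul(3, Mul(Pow(O, 2), 6))) = Add(-24, Mul(3, Mul(6, Pow(O, 2)))) = Add(-24, Mul(18, Pow(O, 2))))
Function('F')(r) = Add(-4, Mul(Rational(-1, 3), r)) (Function('F')(r) = Mul(Rational(-1, 3), Add(r, Mul(-4, -3))) = Mul(Rational(-1, 3), Add(r, 12)) = Mul(Rational(-1, 3), Add(12, r)) = Add(-4, Mul(Rational(-1, 3), r)))
d = Rational(10507, 3) (d = Add(Add(-4, Mul(Rational(-1, 3), -7)), Add(-24, Mul(18, Pow(14, 2)))) = Add(Add(-4, Rational(7, 3)), Add(-24, Mul(18, 196))) = Add(Rational(-5, 3), Add(-24, 3528)) = Add(Rational(-5, 3), 3504) = Rational(10507, 3) ≈ 3502.3)
Add(Function('y')(17), Mul(-1, d)) = Add(47, Mul(-1, Rational(10507, 3))) = Add(47, Rational(-10507, 3)) = Rational(-10366, 3)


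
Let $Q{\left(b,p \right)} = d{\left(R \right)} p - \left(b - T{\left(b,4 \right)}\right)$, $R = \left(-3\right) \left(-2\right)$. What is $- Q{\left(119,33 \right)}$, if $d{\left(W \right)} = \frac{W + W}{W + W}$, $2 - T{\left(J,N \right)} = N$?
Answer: $88$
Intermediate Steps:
$R = 6$
$T{\left(J,N \right)} = 2 - N$
$d{\left(W \right)} = 1$ ($d{\left(W \right)} = \frac{2 W}{2 W} = 2 W \frac{1}{2 W} = 1$)
$Q{\left(b,p \right)} = -2 + p - b$ ($Q{\left(b,p \right)} = 1 p - \left(2 + b\right) = p - \left(2 + b\right) = -2 + p - b$)
$- Q{\left(119,33 \right)} = - (-2 + 33 - 119) = \left(-1\right) \left(-88\right) = 88$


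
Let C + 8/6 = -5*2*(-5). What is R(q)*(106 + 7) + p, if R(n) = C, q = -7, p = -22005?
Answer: -49517/3 ≈ -16506.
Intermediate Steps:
C = 146/3 (C = -4/3 - 5*2*(-5) = -4/3 - 10*(-5) = -4/3 + 50 = 146/3 ≈ 48.667)
R(n) = 146/3
R(q)*(106 + 7) + p = 146*(106 + 7)/3 - 22005 = (146/3)*113 - 22005 = 16498/3 - 22005 = -49517/3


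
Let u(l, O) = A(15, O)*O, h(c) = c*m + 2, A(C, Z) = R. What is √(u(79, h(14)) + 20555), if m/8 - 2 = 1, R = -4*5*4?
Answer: I*√6485 ≈ 80.53*I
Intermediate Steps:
R = -80 (R = -20*4 = -80)
A(C, Z) = -80
m = 24 (m = 16 + 8*1 = 16 + 8 = 24)
h(c) = 2 + 24*c (h(c) = c*24 + 2 = 24*c + 2 = 2 + 24*c)
u(l, O) = -80*O
√(u(79, h(14)) + 20555) = √(-80*(2 + 24*14) + 20555) = √(-80*(2 + 336) + 20555) = √(-80*338 + 20555) = √(-27040 + 20555) = √(-6485) = I*√6485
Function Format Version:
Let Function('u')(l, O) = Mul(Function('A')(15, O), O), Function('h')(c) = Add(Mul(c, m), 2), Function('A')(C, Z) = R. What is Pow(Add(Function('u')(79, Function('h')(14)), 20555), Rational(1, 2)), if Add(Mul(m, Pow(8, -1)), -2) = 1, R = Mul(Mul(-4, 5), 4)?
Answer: Mul(I, Pow(6485, Rational(1, 2))) ≈ Mul(80.530, I)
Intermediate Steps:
R = -80 (R = Mul(-20, 4) = -80)
Function('A')(C, Z) = -80
m = 24 (m = Add(16, Mul(8, 1)) = Add(16, 8) = 24)
Function('h')(c) = Add(2, Mul(24, c)) (Function('h')(c) = Add(Mul(c, 24), 2) = Add(Mul(24, c), 2) = Add(2, Mul(24, c)))
Function('u')(l, O) = Mul(-80, O)
Pow(Add(Function('u')(79, Function('h')(14)), 20555), Rational(1, 2)) = Pow(Add(Mul(-80, Add(2, Mul(24, 14))), 20555), Rational(1, 2)) = Pow(Add(Mul(-80, Add(2, 336)), 20555), Rational(1, 2)) = Pow(Add(Mul(-80, 338), 20555), Rational(1, 2)) = Pow(Add(-27040, 20555), Rational(1, 2)) = Pow(-6485, Rational(1, 2)) = Mul(I, Pow(6485, Rational(1, 2)))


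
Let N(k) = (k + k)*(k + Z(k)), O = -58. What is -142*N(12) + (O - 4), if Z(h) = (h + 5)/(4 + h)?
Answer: -44579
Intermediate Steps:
Z(h) = (5 + h)/(4 + h)
N(k) = 2*k*(k + (5 + k)/(4 + k)) (N(k) = (k + k)*(k + (5 + k)/(4 + k)) = (2*k)*(k + (5 + k)/(4 + k)) = 2*k*(k + (5 + k)/(4 + k)))
-142*N(12) + (O - 4) = -284*12*(5 + 12 + 12*(4 + 12))/(4 + 12) + (-58 - 4) = -284*12*(5 + 12 + 12*16)/16 - 62 = -284*12*(5 + 12 + 192)/16 - 62 = -284*12*209/16 - 62 = -142*627/2 - 62 = -44517 - 62 = -44579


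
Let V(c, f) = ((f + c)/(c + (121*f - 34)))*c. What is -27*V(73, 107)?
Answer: -177390/6493 ≈ -27.320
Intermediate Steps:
V(c, f) = c*(c + f)/(-34 + c + 121*f) (V(c, f) = ((c + f)/(c + (-34 + 121*f)))*c = ((c + f)/(-34 + c + 121*f))*c = c*(c + f)/(-34 + c + 121*f))
-27*V(73, 107) = -1971*(73 + 107)/(-34 + 73 + 121*107) = -1971*180/(-34 + 73 + 12947) = -1971*180/12986 = -27*6570/6493 = -177390/6493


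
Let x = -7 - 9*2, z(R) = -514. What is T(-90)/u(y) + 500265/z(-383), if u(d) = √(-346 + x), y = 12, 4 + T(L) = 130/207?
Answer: -500265/514 + 698*I*√371/76797 ≈ -973.28 + 0.17506*I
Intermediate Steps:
T(L) = -698/207 (T(L) = -4 + 130/207 = -698/207)
x = -25 (x = -7 - 18 = -25)
u(d) = I*√371 (u(d) = √(-346 - 25) = √(-371) = I*√371)
T(-90)/u(y) + 500265/z(-383) = -698*(-I*√371/371)/207 + 500265/(-514) = -(-698)*I*√371/76797 + 500265*(-1/514) = 698*I*√371/76797 - 500265/514 = -500265/514 + 698*I*√371/76797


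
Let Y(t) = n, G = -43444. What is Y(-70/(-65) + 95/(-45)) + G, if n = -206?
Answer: -43650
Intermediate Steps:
Y(t) = -206
Y(-70/(-65) + 95/(-45)) + G = -206 - 43444 = -43650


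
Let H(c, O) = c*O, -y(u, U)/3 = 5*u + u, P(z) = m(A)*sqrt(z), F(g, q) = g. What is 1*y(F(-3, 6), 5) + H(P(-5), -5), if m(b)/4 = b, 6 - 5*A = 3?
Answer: 54 - 12*I*sqrt(5) ≈ 54.0 - 26.833*I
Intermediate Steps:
A = 3/5 (A = 6/5 - 1/5*3 = 6/5 - 3/5 = 3/5 ≈ 0.60000)
m(b) = 4*b
P(z) = 12*sqrt(z)/5 (P(z) = (4*(3/5))*sqrt(z) = 12*sqrt(z)/5)
y(u, U) = -18*u (y(u, U) = -3*(5*u + u) = -18*u)
H(c, O) = O*c
1*y(F(-3, 6), 5) + H(P(-5), -5) = 1*(-18*(-3)) - 12*sqrt(-5) = 1*54 - 12*I*sqrt(5) = 54 - 12*I*sqrt(5)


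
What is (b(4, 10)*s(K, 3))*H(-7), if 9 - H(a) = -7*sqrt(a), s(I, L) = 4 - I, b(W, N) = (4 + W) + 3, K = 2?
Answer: 198 + 154*I*sqrt(7) ≈ 198.0 + 407.45*I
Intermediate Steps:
b(W, N) = 7 + W
H(a) = 9 + 7*sqrt(a) (H(a) = 9 - (-7)*sqrt(a) = 9 + 7*sqrt(a))
(b(4, 10)*s(K, 3))*H(-7) = ((7 + 4)*(4 - 1*2))*(9 + 7*sqrt(-7)) = (11*(4 - 2))*(9 + 7*(I*sqrt(7))) = (11*2)*(9 + 7*I*sqrt(7)) = 22*(9 + 7*I*sqrt(7)) = 198 + 154*I*sqrt(7)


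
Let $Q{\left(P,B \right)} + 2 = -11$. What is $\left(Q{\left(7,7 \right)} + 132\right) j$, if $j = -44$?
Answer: $-5236$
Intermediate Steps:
$Q{\left(P,B \right)} = -13$ ($Q{\left(P,B \right)} = -2 - 11 = -13$)
$\left(Q{\left(7,7 \right)} + 132\right) j = \left(-13 + 132\right) \left(-44\right) = 119 \left(-44\right) = -5236$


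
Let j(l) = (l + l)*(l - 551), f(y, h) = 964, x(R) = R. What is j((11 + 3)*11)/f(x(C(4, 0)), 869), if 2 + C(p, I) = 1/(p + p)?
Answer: -30569/241 ≈ -126.84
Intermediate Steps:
C(p, I) = -2 + 1/(2*p) (C(p, I) = -2 + 1/(p + p) = -2 + 1/(2*p))
j(l) = 2*l*(-551 + l) (j(l) = (2*l)*(-551 + l) = 2*l*(-551 + l))
j((11 + 3)*11)/f(x(C(4, 0)), 869) = (2*((11 + 3)*11)*(-551 + (11 + 3)*11))/964 = (2*(14*11)*(-551 + 14*11))*(1/964) = (2*154*(-551 + 154))*(1/964) = (2*154*(-397))*(1/964) = -122276*1/964 = -30569/241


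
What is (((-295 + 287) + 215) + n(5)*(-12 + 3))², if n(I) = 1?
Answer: 39204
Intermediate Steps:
(((-295 + 287) + 215) + n(5)*(-12 + 3))² = (((-295 + 287) + 215) + 1*(-12 + 3))² = ((-8 + 215) + 1*(-9))² = (207 - 9)² = 198² = 39204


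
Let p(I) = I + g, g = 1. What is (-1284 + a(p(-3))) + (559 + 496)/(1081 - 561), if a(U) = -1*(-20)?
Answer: -131245/104 ≈ -1262.0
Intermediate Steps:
p(I) = 1 + I (p(I) = I + 1 = 1 + I)
a(U) = 20
(-1284 + a(p(-3))) + (559 + 496)/(1081 - 561) = (-1284 + 20) + (559 + 496)/(1081 - 561) = -1264 + 1055/520 = -1264 + 1055*(1/520) = -1264 + 211/104 = -131245/104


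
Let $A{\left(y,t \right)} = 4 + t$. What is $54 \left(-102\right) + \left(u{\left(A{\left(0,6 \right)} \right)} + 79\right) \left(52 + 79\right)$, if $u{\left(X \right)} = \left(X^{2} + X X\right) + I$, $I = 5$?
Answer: $31696$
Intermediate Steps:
$u{\left(X \right)} = 5 + 2 X^{2}$ ($u{\left(X \right)} = \left(X^{2} + X X\right) + 5 = \left(X^{2} + X^{2}\right) + 5 = 2 X^{2} + 5 = 5 + 2 X^{2}$)
$54 \left(-102\right) + \left(u{\left(A{\left(0,6 \right)} \right)} + 79\right) \left(52 + 79\right) = 54 \left(-102\right) + \left(\left(5 + 2 \left(4 + 6\right)^{2}\right) + 79\right) \left(52 + 79\right) = -5508 + \left(\left(5 + 2 \cdot 10^{2}\right) + 79\right) 131 = -5508 + \left(\left(5 + 2 \cdot 100\right) + 79\right) 131 = -5508 + \left(\left(5 + 200\right) + 79\right) 131 = -5508 + \left(205 + 79\right) 131 = -5508 + 284 \cdot 131 = -5508 + 37204 = 31696$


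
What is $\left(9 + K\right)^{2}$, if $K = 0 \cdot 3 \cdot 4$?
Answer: $81$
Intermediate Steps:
$K = 0$ ($K = 0 \cdot 4 = 0$)
$\left(9 + K\right)^{2} = \left(9 + 0\right)^{2} = 9^{2} = 81$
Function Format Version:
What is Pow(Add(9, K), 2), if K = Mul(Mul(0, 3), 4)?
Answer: 81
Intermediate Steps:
K = 0 (K = Mul(0, 4) = 0)
Pow(Add(9, K), 2) = Pow(Add(9, 0), 2) = Pow(9, 2) = 81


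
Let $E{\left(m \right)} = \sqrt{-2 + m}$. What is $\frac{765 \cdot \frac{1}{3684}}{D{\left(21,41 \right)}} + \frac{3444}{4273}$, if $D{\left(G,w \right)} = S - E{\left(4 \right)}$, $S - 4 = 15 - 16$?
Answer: $\frac{32873469}{36730708} + \frac{255 \sqrt{2}}{8596} \approx 0.93694$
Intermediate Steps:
$S = 3$ ($S = 4 + \left(15 - 16\right) = 4 - 1 = 3$)
$D{\left(G,w \right)} = 3 - \sqrt{2}$ ($D{\left(G,w \right)} = 3 - \sqrt{-2 + 4} = 3 - \sqrt{2}$)
$\frac{765 \cdot \frac{1}{3684}}{D{\left(21,41 \right)}} + \frac{3444}{4273} = \frac{765 \cdot \frac{1}{3684}}{3 - \sqrt{2}} + \frac{3444}{4273} = \frac{765 \cdot \frac{1}{3684}}{3 - \sqrt{2}} + 3444 \cdot \frac{1}{4273} = \frac{255}{1228 \left(3 - \sqrt{2}\right)} + \frac{3444}{4273} = \frac{3444}{4273} + \frac{255}{1228 \left(3 - \sqrt{2}\right)}$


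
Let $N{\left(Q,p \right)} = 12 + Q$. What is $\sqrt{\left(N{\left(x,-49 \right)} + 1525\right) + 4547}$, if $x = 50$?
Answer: $\sqrt{6134} \approx 78.32$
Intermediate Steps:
$\sqrt{\left(N{\left(x,-49 \right)} + 1525\right) + 4547} = \sqrt{\left(\left(12 + 50\right) + 1525\right) + 4547} = \sqrt{\left(62 + 1525\right) + 4547} = \sqrt{1587 + 4547} = \sqrt{6134}$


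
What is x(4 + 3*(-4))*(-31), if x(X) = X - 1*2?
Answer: 310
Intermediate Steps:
x(X) = -2 + X (x(X) = X - 2 = -2 + X)
x(4 + 3*(-4))*(-31) = (-2 + (4 + 3*(-4)))*(-31) = (-2 + (4 - 12))*(-31) = (-2 - 8)*(-31) = -10*(-31) = 310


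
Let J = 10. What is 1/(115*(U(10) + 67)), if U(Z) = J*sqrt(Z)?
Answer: 67/401235 - 2*sqrt(10)/80247 ≈ 8.8171e-5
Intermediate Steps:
U(Z) = 10*sqrt(Z)
1/(115*(U(10) + 67)) = 1/(115*(10*sqrt(10) + 67)) = 1/(115*(67 + 10*sqrt(10))) = 1/(7705 + 1150*sqrt(10))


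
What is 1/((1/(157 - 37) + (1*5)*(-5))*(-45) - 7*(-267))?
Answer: 8/23949 ≈ 0.00033404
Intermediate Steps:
1/((1/(157 - 37) + (1*5)*(-5))*(-45) - 7*(-267)) = 1/((1/120 + 5*(-5))*(-45) - 1*(-1869)) = 1/((1/120 - 25)*(-45) + 1869) = 1/(-2999/120*(-45) + 1869) = 1/(8997/8 + 1869) = 1/(23949/8) = 8/23949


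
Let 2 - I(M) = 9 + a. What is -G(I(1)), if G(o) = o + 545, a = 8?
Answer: -530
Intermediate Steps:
I(M) = -15 (I(M) = 2 - (9 + 8) = 2 - 1*17 = 2 - 17 = -15)
G(o) = 545 + o
-G(I(1)) = -(545 - 15) = -1*530 = -530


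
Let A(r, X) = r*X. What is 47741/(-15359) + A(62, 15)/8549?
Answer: -393853939/131304091 ≈ -2.9996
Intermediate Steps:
A(r, X) = X*r
47741/(-15359) + A(62, 15)/8549 = 47741/(-15359) + (15*62)/8549 = 47741*(-1/15359) + 930*(1/8549) = -47741/15359 + 930/8549 = -393853939/131304091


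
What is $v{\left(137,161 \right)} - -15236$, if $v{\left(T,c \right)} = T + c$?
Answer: $15534$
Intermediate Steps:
$v{\left(137,161 \right)} - -15236 = \left(137 + 161\right) - -15236 = 298 + 15236 = 15534$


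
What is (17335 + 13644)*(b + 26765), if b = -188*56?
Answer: 503006023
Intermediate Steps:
b = -10528
(17335 + 13644)*(b + 26765) = (17335 + 13644)*(-10528 + 26765) = 30979*16237 = 503006023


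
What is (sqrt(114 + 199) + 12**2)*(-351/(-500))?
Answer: 12636/125 + 351*sqrt(313)/500 ≈ 113.51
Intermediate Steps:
(sqrt(114 + 199) + 12**2)*(-351/(-500)) = (sqrt(313) + 144)*(-351*(-1/500)) = (144 + sqrt(313))*(351/500) = 12636/125 + 351*sqrt(313)/500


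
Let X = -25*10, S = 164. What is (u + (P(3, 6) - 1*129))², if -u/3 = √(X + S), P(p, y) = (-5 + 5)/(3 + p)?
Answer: 15867 + 774*I*√86 ≈ 15867.0 + 7177.8*I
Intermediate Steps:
X = -250
P(p, y) = 0 (P(p, y) = 0/(3 + p) = 0)
u = -3*I*√86 (u = -3*√(-250 + 164) = -3*I*√86 ≈ -27.821*I)
(u + (P(3, 6) - 1*129))² = (-3*I*√86 + (0 - 1*129))² = (-3*I*√86 + (0 - 129))² = (-3*I*√86 - 129)² = (-129 - 3*I*√86)²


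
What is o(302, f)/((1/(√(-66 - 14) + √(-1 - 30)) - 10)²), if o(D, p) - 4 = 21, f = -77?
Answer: 25*(111 + 8*√155)/(11099 + 800*√155 + 20*I*√31 + 80*I*√5) ≈ 0.24996 - 0.0034451*I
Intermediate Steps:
o(D, p) = 25 (o(D, p) = 4 + 21 = 25)
o(302, f)/((1/(√(-66 - 14) + √(-1 - 30)) - 10)²) = 25/((1/(√(-66 - 14) + √(-1 - 30)) - 10)²) = 25/((1/(√(-80) + √(-31)) - 10)²) = 25/((1/(4*I*√5 + I*√31) - 10)²) = 25/((1/(I*√31 + 4*I*√5) - 10)²) = 25/((-10 + 1/(I*√31 + 4*I*√5))²) = 25/(-10 + 1/(I*√31 + 4*I*√5))²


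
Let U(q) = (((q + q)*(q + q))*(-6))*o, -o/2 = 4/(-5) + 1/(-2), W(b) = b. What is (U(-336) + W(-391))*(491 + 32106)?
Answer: -1148245851679/5 ≈ -2.2965e+11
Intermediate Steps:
o = 13/5 (o = -2*(4/(-5) + 1/(-2)) = -2*(4*(-1/5) + 1*(-1/2)) = -2*(-4/5 - 1/2) = -2*(-13/10) = 13/5 ≈ 2.6000)
U(q) = -312*q**2/5 (U(q) = (((q + q)*(q + q))*(-6))*(13/5) = (((2*q)*(2*q))*(-6))*(13/5) = ((4*q**2)*(-6))*(13/5) = -24*q**2*(13/5) = -312*q**2/5)
(U(-336) + W(-391))*(491 + 32106) = (-312/5*(-336)**2 - 391)*(491 + 32106) = (-312/5*112896 - 391)*32597 = (-35223552/5 - 391)*32597 = -35225507/5*32597 = -1148245851679/5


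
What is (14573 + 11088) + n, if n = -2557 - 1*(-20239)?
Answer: 43343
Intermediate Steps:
n = 17682 (n = -2557 + 20239 = 17682)
(14573 + 11088) + n = (14573 + 11088) + 17682 = 25661 + 17682 = 43343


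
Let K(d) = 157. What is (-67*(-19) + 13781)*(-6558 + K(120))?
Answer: -96360654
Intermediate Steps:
(-67*(-19) + 13781)*(-6558 + K(120)) = (-67*(-19) + 13781)*(-6558 + 157) = (1273 + 13781)*(-6401) = 15054*(-6401) = -96360654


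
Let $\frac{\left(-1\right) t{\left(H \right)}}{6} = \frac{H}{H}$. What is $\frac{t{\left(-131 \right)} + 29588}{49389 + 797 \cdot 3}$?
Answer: $\frac{14791}{25890} \approx 0.5713$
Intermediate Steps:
$t{\left(H \right)} = -6$ ($t{\left(H \right)} = - 6 \frac{H}{H} = \left(-6\right) 1 = -6$)
$\frac{t{\left(-131 \right)} + 29588}{49389 + 797 \cdot 3} = \frac{-6 + 29588}{49389 + 797 \cdot 3} = \frac{29582}{49389 + 2391} = \frac{29582}{51780} = 29582 \cdot \frac{1}{51780} = \frac{14791}{25890}$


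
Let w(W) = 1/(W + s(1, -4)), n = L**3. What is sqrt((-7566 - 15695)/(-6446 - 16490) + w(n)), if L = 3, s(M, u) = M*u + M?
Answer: 5*sqrt(12497253)/17202 ≈ 1.0275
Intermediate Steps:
s(M, u) = M + M*u
n = 27 (n = 3**3 = 27)
w(W) = 1/(-3 + W) (w(W) = 1/(W + 1*(1 - 4)) = 1/(W + 1*(-3)) = 1/(W - 3) = 1/(-3 + W))
sqrt((-7566 - 15695)/(-6446 - 16490) + w(n)) = sqrt((-7566 - 15695)/(-6446 - 16490) + 1/(-3 + 27)) = sqrt(-23261/(-22936) + 1/24) = sqrt(-23261*(-1/22936) + 1/24) = sqrt(23261/22936 + 1/24) = sqrt(36325/34404) = 5*sqrt(12497253)/17202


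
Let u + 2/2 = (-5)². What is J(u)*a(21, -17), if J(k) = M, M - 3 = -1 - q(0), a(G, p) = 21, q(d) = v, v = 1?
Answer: 21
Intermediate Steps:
q(d) = 1
u = 24 (u = -1 + (-5)² = -1 + 25 = 24)
M = 1 (M = 3 + (-1 - 1*1) = 3 + (-1 - 1) = 3 - 2 = 1)
J(k) = 1
J(u)*a(21, -17) = 1*21 = 21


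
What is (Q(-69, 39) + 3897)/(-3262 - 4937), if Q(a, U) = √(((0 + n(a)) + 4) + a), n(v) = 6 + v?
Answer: -433/911 - 8*I*√2/8199 ≈ -0.4753 - 0.0013799*I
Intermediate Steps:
Q(a, U) = √(10 + 2*a) (Q(a, U) = √(((0 + (6 + a)) + 4) + a) = √(((6 + a) + 4) + a) = √((10 + a) + a) = √(10 + 2*a))
(Q(-69, 39) + 3897)/(-3262 - 4937) = (√(10 + 2*(-69)) + 3897)/(-3262 - 4937) = (√(10 - 138) + 3897)/(-8199) = (√(-128) + 3897)*(-1/8199) = (8*I*√2 + 3897)*(-1/8199) = (3897 + 8*I*√2)*(-1/8199) = -433/911 - 8*I*√2/8199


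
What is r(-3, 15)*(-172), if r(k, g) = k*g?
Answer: 7740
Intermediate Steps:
r(k, g) = g*k
r(-3, 15)*(-172) = (15*(-3))*(-172) = -45*(-172) = 7740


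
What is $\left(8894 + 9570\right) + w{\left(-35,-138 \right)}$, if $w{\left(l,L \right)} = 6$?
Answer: $18470$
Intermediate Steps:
$\left(8894 + 9570\right) + w{\left(-35,-138 \right)} = \left(8894 + 9570\right) + 6 = 18464 + 6 = 18470$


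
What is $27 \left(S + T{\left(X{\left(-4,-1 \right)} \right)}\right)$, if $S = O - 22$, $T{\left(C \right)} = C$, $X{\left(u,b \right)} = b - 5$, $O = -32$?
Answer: $-1620$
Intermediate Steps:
$X{\left(u,b \right)} = -5 + b$ ($X{\left(u,b \right)} = b - 5 = -5 + b$)
$S = -54$ ($S = -32 - 22 = -54$)
$27 \left(S + T{\left(X{\left(-4,-1 \right)} \right)}\right) = 27 \left(-54 - 6\right) = 27 \left(-60\right) = -1620$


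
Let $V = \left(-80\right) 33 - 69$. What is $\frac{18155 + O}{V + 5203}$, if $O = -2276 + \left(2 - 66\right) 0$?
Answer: $\frac{15879}{2494} \approx 6.3669$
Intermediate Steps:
$O = -2276$ ($O = -2276 - 0 = -2276 + 0 = -2276$)
$V = -2709$ ($V = -2640 - 69 = -2709$)
$\frac{18155 + O}{V + 5203} = \frac{18155 - 2276}{-2709 + 5203} = \frac{15879}{2494}$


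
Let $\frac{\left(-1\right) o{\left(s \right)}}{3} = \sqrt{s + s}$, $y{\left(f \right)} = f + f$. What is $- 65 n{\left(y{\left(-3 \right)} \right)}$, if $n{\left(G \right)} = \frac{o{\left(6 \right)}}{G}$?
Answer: $- 65 \sqrt{3} \approx -112.58$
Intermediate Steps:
$y{\left(f \right)} = 2 f$
$o{\left(s \right)} = - 3 \sqrt{2} \sqrt{s}$ ($o{\left(s \right)} = - 3 \sqrt{s + s} = - 3 \sqrt{2 s} = - 3 \sqrt{2} \sqrt{s}$)
$n{\left(G \right)} = - \frac{6 \sqrt{3}}{G}$ ($n{\left(G \right)} = \frac{\left(-3\right) \sqrt{2} \sqrt{6}}{G} = \frac{\left(-6\right) \sqrt{3}}{G} = - \frac{6 \sqrt{3}}{G}$)
$- 65 n{\left(y{\left(-3 \right)} \right)} = - 65 \left(- \frac{6 \sqrt{3}}{2 \left(-3\right)}\right) = - 65 \left(- \frac{6 \sqrt{3}}{-6}\right) = - 65 \left(\left(-6\right) \sqrt{3} \left(- \frac{1}{6}\right)\right) = - 65 \sqrt{3}$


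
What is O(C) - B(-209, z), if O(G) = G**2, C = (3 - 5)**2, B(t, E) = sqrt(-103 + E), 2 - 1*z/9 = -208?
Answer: 16 - sqrt(1787) ≈ -26.273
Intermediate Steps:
z = 1890 (z = 18 - 9*(-208) = 18 + 1872 = 1890)
C = 4 (C = (-2)**2 = 4)
O(C) - B(-209, z) = 4**2 - sqrt(-103 + 1890) = 16 - sqrt(1787)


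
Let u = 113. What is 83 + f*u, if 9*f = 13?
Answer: 2216/9 ≈ 246.22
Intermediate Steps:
f = 13/9 (f = (⅑)*13 = 13/9 ≈ 1.4444)
83 + f*u = 83 + (13/9)*113 = 83 + 1469/9 = 2216/9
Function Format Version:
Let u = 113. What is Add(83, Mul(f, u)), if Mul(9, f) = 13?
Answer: Rational(2216, 9) ≈ 246.22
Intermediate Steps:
f = Rational(13, 9) (f = Mul(Rational(1, 9), 13) = Rational(13, 9) ≈ 1.4444)
Add(83, Mul(f, u)) = Add(83, Mul(Rational(13, 9), 113)) = Add(83, Rational(1469, 9)) = Rational(2216, 9)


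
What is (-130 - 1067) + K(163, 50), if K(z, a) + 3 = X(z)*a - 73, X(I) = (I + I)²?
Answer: 5312527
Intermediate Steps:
X(I) = 4*I² (X(I) = (2*I)² = 4*I²)
K(z, a) = -76 + 4*a*z² (K(z, a) = -3 + ((4*z²)*a - 73) = -3 + (4*a*z² - 73) = -3 + (-73 + 4*a*z²) = -76 + 4*a*z²)
(-130 - 1067) + K(163, 50) = (-130 - 1067) + (-76 + 4*50*163²) = -1197 + (-76 + 4*50*26569) = -1197 + (-76 + 5313800) = -1197 + 5313724 = 5312527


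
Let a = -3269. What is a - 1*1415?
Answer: -4684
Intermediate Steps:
a - 1*1415 = -3269 - 1*1415 = -3269 - 1415 = -4684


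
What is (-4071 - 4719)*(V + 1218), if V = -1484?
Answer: 2338140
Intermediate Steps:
(-4071 - 4719)*(V + 1218) = (-4071 - 4719)*(-1484 + 1218) = -8790*(-266) = 2338140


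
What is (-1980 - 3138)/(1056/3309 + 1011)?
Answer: -5645154/1115485 ≈ -5.0607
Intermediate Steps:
(-1980 - 3138)/(1056/3309 + 1011) = -5118/(1056*(1/3309) + 1011) = -5118/(352/1103 + 1011) = -5118/1115485/1103 = -5118*1103/1115485 = -5645154/1115485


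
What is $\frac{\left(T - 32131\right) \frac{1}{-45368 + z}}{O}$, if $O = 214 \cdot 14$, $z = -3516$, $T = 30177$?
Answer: $\frac{977}{73228232} \approx 1.3342 \cdot 10^{-5}$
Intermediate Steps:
$O = 2996$
$\frac{\left(T - 32131\right) \frac{1}{-45368 + z}}{O} = \frac{\left(30177 - 32131\right) \frac{1}{-45368 - 3516}}{2996} = - \frac{1954}{-48884} \cdot \frac{1}{2996} = \left(-1954\right) \left(- \frac{1}{48884}\right) \frac{1}{2996} = \frac{977}{24442} \cdot \frac{1}{2996} = \frac{977}{73228232}$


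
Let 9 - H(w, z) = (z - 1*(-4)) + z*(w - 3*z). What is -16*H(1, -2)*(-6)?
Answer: 2016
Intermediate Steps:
H(w, z) = 5 - z - z*(w - 3*z) (H(w, z) = 9 - ((z - 1*(-4)) + z*(w - 3*z)) = 9 - ((z + 4) + z*(w - 3*z)) = 9 - ((4 + z) + z*(w - 3*z)) = 9 - (4 + z + z*(w - 3*z)) = 9 + (-4 - z - z*(w - 3*z)) = 5 - z - z*(w - 3*z))
-16*H(1, -2)*(-6) = -16*(5 - 1*(-2) + 3*(-2)² - 1*1*(-2))*(-6) = -16*(5 + 2 + 3*4 + 2)*(-6) = -16*(5 + 2 + 12 + 2)*(-6) = -16*21*(-6) = -336*(-6) = 2016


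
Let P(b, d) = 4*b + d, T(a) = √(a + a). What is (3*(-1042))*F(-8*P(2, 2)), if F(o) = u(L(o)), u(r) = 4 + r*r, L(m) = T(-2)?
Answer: 0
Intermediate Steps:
T(a) = √2*√a (T(a) = √(2*a) = √2*√a)
L(m) = 2*I (L(m) = √2*√(-2) = √2*(I*√2) = 2*I)
P(b, d) = d + 4*b
u(r) = 4 + r²
F(o) = 0 (F(o) = 4 + (2*I)² = 4 - 4 = 0)
(3*(-1042))*F(-8*P(2, 2)) = (3*(-1042))*0 = -3126*0 = 0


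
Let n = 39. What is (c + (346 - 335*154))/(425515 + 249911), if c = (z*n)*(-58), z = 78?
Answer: -113840/337713 ≈ -0.33709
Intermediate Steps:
c = -176436 (c = (78*39)*(-58) = 3042*(-58) = -176436)
(c + (346 - 335*154))/(425515 + 249911) = (-176436 + (346 - 335*154))/(425515 + 249911) = (-176436 + (346 - 51590))/675426 = (-176436 - 51244)*(1/675426) = -227680*1/675426 = -113840/337713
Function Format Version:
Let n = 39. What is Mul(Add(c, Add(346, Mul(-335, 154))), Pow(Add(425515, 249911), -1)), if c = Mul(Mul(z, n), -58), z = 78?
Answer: Rational(-113840, 337713) ≈ -0.33709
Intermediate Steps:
c = -176436 (c = Mul(Mul(78, 39), -58) = Mul(3042, -58) = -176436)
Mul(Add(c, Add(346, Mul(-335, 154))), Pow(Add(425515, 249911), -1)) = Mul(Add(-176436, Add(346, Mul(-335, 154))), Pow(Add(425515, 249911), -1)) = Mul(Add(-176436, Add(346, -51590)), Pow(675426, -1)) = Mul(Add(-176436, -51244), Rational(1, 675426)) = Mul(-227680, Rational(1, 675426)) = Rational(-113840, 337713)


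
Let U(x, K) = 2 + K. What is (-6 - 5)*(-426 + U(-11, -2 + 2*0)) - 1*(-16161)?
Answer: 20847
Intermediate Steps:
(-6 - 5)*(-426 + U(-11, -2 + 2*0)) - 1*(-16161) = (-6 - 5)*(-426 + (2 + (-2 + 2*0))) - 1*(-16161) = -11*(-426 + (2 + (-2 + 0))) + 16161 = -11*(-426 + (2 - 2)) + 16161 = -11*(-426 + 0) + 16161 = -11*(-426) + 16161 = 4686 + 16161 = 20847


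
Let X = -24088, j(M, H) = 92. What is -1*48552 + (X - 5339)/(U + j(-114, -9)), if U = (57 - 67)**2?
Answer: -3117137/64 ≈ -48705.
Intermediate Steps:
U = 100 (U = (-10)**2 = 100)
-1*48552 + (X - 5339)/(U + j(-114, -9)) = -1*48552 + (-24088 - 5339)/(100 + 92) = -48552 - 29427/192 = -48552 - 29427*1/192 = -48552 - 9809/64 = -3117137/64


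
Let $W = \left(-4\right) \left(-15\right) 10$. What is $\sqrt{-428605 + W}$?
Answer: $i \sqrt{428005} \approx 654.22 i$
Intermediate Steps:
$W = 600$ ($W = 60 \cdot 10 = 600$)
$\sqrt{-428605 + W} = \sqrt{-428605 + 600} = \sqrt{-428005} = i \sqrt{428005}$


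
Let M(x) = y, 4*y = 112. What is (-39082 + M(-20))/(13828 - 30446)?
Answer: 19527/8309 ≈ 2.3501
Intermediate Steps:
y = 28 (y = (1/4)*112 = 28)
M(x) = 28
(-39082 + M(-20))/(13828 - 30446) = (-39082 + 28)/(13828 - 30446) = -39054/(-16618) = -39054*(-1/16618) = 19527/8309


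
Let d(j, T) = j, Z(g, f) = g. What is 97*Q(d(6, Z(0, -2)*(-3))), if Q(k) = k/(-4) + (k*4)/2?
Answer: 2037/2 ≈ 1018.5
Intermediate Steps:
Q(k) = 7*k/4 (Q(k) = k*(-1/4) + (4*k)*(1/2) = -k/4 + 2*k = 7*k/4)
97*Q(d(6, Z(0, -2)*(-3))) = 97*((7/4)*6) = 97*(21/2) = 2037/2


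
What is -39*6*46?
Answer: -10764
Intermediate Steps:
-39*6*46 = -234*46 = -10764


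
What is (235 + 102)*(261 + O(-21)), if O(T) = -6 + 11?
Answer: 89642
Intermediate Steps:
O(T) = 5
(235 + 102)*(261 + O(-21)) = (235 + 102)*(261 + 5) = 337*266 = 89642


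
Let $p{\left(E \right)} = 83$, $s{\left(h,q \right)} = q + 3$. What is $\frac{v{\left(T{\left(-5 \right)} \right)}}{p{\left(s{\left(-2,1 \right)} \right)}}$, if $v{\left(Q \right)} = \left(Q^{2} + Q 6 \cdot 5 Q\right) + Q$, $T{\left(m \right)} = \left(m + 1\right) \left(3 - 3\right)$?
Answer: $0$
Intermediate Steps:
$T{\left(m \right)} = 0$ ($T{\left(m \right)} = \left(1 + m\right) 0 = 0$)
$s{\left(h,q \right)} = 3 + q$
$v{\left(Q \right)} = Q + 31 Q^{2}$ ($v{\left(Q \right)} = \left(Q^{2} + 6 Q 5 Q\right) + Q = \left(Q^{2} + 30 Q Q\right) + Q = \left(Q^{2} + 30 Q^{2}\right) + Q = 31 Q^{2} + Q = Q + 31 Q^{2}$)
$\frac{v{\left(T{\left(-5 \right)} \right)}}{p{\left(s{\left(-2,1 \right)} \right)}} = \frac{0 \left(1 + 31 \cdot 0\right)}{83} = 0 \left(1 + 0\right) \frac{1}{83} = 0 \cdot 1 \cdot \frac{1}{83} = 0 \cdot \frac{1}{83} = 0$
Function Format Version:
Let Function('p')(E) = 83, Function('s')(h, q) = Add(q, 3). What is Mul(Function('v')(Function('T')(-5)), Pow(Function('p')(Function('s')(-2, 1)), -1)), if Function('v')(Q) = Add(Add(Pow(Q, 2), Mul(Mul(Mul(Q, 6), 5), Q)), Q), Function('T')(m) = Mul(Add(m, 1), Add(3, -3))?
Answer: 0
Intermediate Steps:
Function('T')(m) = 0 (Function('T')(m) = Mul(Add(1, m), 0) = 0)
Function('s')(h, q) = Add(3, q)
Function('v')(Q) = Add(Q, Mul(31, Pow(Q, 2))) (Function('v')(Q) = Add(Add(Pow(Q, 2), Mul(Mul(Mul(6, Q), 5), Q)), Q) = Add(Add(Pow(Q, 2), Mul(Mul(30, Q), Q)), Q) = Add(Add(Pow(Q, 2), Mul(30, Pow(Q, 2))), Q) = Add(Mul(31, Pow(Q, 2)), Q) = Add(Q, Mul(31, Pow(Q, 2))))
Mul(Function('v')(Function('T')(-5)), Pow(Function('p')(Function('s')(-2, 1)), -1)) = Mul(Mul(0, Add(1, Mul(31, 0))), Pow(83, -1)) = Mul(Mul(0, Add(1, 0)), Rational(1, 83)) = Mul(Mul(0, 1), Rational(1, 83)) = Mul(0, Rational(1, 83)) = 0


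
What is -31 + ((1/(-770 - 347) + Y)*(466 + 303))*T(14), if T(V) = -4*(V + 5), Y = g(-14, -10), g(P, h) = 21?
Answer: -1370897091/1117 ≈ -1.2273e+6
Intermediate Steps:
Y = 21
T(V) = -20 - 4*V (T(V) = -4*(5 + V) = -20 - 4*V)
-31 + ((1/(-770 - 347) + Y)*(466 + 303))*T(14) = -31 + ((1/(-770 - 347) + 21)*(466 + 303))*(-20 - 4*14) = -31 + ((1/(-1117) + 21)*769)*(-20 - 56) = -31 + ((-1/1117 + 21)*769)*(-76) = -31 + ((23456/1117)*769)*(-76) = -31 + (18037664/1117)*(-76) = -31 - 1370862464/1117 = -1370897091/1117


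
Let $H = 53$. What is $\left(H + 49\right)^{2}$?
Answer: $10404$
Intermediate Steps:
$\left(H + 49\right)^{2} = \left(53 + 49\right)^{2} = 102^{2} = 10404$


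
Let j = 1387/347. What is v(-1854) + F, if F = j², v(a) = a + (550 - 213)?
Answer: -180736684/120409 ≈ -1501.0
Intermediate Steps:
j = 1387/347 (j = 1387*(1/347) = 1387/347 ≈ 3.9971)
v(a) = 337 + a (v(a) = a + 337 = 337 + a)
F = 1923769/120409 (F = (1387/347)² = 1923769/120409 ≈ 15.977)
v(-1854) + F = (337 - 1854) + 1923769/120409 = -1517 + 1923769/120409 = -180736684/120409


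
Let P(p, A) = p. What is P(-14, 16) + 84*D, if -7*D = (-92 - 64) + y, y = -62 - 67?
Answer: 3406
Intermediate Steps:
y = -129
D = 285/7 (D = -((-92 - 64) - 129)/7 = -(-156 - 129)/7 = -⅐*(-285) = 285/7 ≈ 40.714)
P(-14, 16) + 84*D = -14 + 84*(285/7) = -14 + 3420 = 3406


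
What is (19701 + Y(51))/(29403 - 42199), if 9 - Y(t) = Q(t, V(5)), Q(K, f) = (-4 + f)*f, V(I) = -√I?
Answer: -2815/1828 + √5/3199 ≈ -1.5392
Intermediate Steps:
Q(K, f) = f*(-4 + f)
Y(t) = 9 + √5*(-4 - √5) (Y(t) = 9 - (-√5)*(-4 - √5) = 9 - (-1)*√5*(-4 - √5) = 9 + √5*(-4 - √5))
(19701 + Y(51))/(29403 - 42199) = (19701 + (4 - 4*√5))/(29403 - 42199) = (19705 - 4*√5)/(-12796) = (19705 - 4*√5)*(-1/12796) = -2815/1828 + √5/3199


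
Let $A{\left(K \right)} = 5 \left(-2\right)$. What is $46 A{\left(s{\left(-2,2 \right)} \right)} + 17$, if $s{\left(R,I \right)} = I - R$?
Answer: $-443$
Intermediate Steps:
$A{\left(K \right)} = -10$
$46 A{\left(s{\left(-2,2 \right)} \right)} + 17 = 46 \left(-10\right) + 17 = -460 + 17 = -443$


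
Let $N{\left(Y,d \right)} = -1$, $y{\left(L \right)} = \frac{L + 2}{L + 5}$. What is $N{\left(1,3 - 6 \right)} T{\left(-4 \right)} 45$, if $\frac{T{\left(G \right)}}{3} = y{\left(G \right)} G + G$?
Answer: $-540$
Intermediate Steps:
$y{\left(L \right)} = \frac{2 + L}{5 + L}$
$T{\left(G \right)} = 3 G + \frac{3 G \left(2 + G\right)}{5 + G}$ ($T{\left(G \right)} = 3 \left(\frac{2 + G}{5 + G} G + G\right) = 3 \left(\frac{G \left(2 + G\right)}{5 + G} + G\right) = 3 \left(G + \frac{G \left(2 + G\right)}{5 + G}\right) = 3 G + \frac{3 G \left(2 + G\right)}{5 + G}$)
$N{\left(1,3 - 6 \right)} T{\left(-4 \right)} 45 = - \frac{3 \left(-4\right) \left(7 + 2 \left(-4\right)\right)}{5 - 4} \cdot 45 = - \frac{3 \left(-4\right) \left(7 - 8\right)}{1} \cdot 45 = - 3 \left(-4\right) 1 \left(-1\right) 45 = \left(-1\right) 12 \cdot 45 = \left(-12\right) 45 = -540$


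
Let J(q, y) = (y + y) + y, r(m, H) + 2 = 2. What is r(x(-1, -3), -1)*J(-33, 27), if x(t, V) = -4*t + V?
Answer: 0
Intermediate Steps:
x(t, V) = V - 4*t
r(m, H) = 0 (r(m, H) = -2 + 2 = 0)
J(q, y) = 3*y (J(q, y) = 2*y + y = 3*y)
r(x(-1, -3), -1)*J(-33, 27) = 0*(3*27) = 0*81 = 0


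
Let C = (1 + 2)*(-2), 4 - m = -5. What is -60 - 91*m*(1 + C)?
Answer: 4035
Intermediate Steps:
m = 9 (m = 4 - 1*(-5) = 4 + 5 = 9)
C = -6 (C = 3*(-2) = -6)
-60 - 91*m*(1 + C) = -60 - 819*(1 - 6) = -60 - 819*(-5) = -60 - 91*(-45) = -60 + 4095 = 4035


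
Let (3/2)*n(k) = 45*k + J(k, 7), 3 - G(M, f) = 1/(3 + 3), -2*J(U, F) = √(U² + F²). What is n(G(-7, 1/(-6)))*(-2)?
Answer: -170 + √2053/9 ≈ -164.97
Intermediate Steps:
J(U, F) = -√(F² + U²)/2 (J(U, F) = -√(U² + F²)/2 = -√(F² + U²)/2)
G(M, f) = 17/6 (G(M, f) = 3 - 1/(3 + 3) = 3 - 1/6 = 3 - 1*⅙ = 3 - ⅙ = 17/6)
n(k) = 30*k - √(49 + k²)/3 (n(k) = 2*(45*k - √(7² + k²)/2)/3 = 2*(45*k - √(49 + k²)/2)/3 = 30*k - √(49 + k²)/3)
n(G(-7, 1/(-6)))*(-2) = (30*(17/6) - √(49 + (17/6)²)/3)*(-2) = (85 - √(49 + 289/36)/3)*(-2) = (85 - √2053/18)*(-2) = -170 + √2053/9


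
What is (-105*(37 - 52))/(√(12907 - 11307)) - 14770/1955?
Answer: 99533/3128 ≈ 31.820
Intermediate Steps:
(-105*(37 - 52))/(√(12907 - 11307)) - 14770/1955 = (-105*(-15))/(√1600) - 14770*1/1955 = 1575/40 - 2954/391 = 1575*(1/40) - 2954/391 = 315/8 - 2954/391 = 99533/3128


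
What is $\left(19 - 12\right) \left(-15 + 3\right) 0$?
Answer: $0$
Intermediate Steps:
$\left(19 - 12\right) \left(-15 + 3\right) 0 = 7 \left(-12\right) 0 = \left(-84\right) 0 = 0$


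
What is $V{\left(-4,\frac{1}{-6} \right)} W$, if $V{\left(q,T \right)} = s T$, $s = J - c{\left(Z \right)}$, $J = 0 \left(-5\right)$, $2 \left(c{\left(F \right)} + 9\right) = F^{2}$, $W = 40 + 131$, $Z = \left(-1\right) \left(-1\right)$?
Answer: $- \frac{969}{4} \approx -242.25$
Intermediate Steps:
$Z = 1$
$W = 171$
$c{\left(F \right)} = -9 + \frac{F^{2}}{2}$
$J = 0$
$s = \frac{17}{2}$ ($s = 0 - \left(-9 + \frac{1^{2}}{2}\right) = 0 - \left(-9 + \frac{1}{2} \cdot 1\right) = 0 - \left(-9 + \frac{1}{2}\right) = 0 - - \frac{17}{2} = 0 + \frac{17}{2} = \frac{17}{2} \approx 8.5$)
$V{\left(q,T \right)} = \frac{17 T}{2}$
$V{\left(-4,\frac{1}{-6} \right)} W = \frac{17}{2 \left(-6\right)} 171 = \frac{17}{2} \left(- \frac{1}{6}\right) 171 = \left(- \frac{17}{12}\right) 171 = - \frac{969}{4}$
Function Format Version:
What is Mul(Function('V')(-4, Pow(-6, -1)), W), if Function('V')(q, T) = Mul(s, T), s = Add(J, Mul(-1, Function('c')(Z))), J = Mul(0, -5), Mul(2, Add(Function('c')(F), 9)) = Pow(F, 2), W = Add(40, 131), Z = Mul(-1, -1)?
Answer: Rational(-969, 4) ≈ -242.25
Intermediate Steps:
Z = 1
W = 171
Function('c')(F) = Add(-9, Mul(Rational(1, 2), Pow(F, 2)))
J = 0
s = Rational(17, 2) (s = Add(0, Mul(-1, Add(-9, Mul(Rational(1, 2), Pow(1, 2))))) = Add(0, Mul(-1, Add(-9, Mul(Rational(1, 2), 1)))) = Add(0, Mul(-1, Add(-9, Rational(1, 2)))) = Add(0, Mul(-1, Rational(-17, 2))) = Add(0, Rational(17, 2)) = Rational(17, 2) ≈ 8.5000)
Function('V')(q, T) = Mul(Rational(17, 2), T)
Mul(Function('V')(-4, Pow(-6, -1)), W) = Mul(Mul(Rational(17, 2), Pow(-6, -1)), 171) = Mul(Mul(Rational(17, 2), Rational(-1, 6)), 171) = Mul(Rational(-17, 12), 171) = Rational(-969, 4)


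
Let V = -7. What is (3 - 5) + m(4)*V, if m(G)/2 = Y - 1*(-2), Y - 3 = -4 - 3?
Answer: 26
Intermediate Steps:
Y = -4 (Y = 3 + (-4 - 3) = 3 - 7 = -4)
m(G) = -4 (m(G) = 2*(-4 - 1*(-2)) = 2*(-4 + 2) = 2*(-2) = -4)
(3 - 5) + m(4)*V = (3 - 5) - 4*(-7) = -2 + 28 = 26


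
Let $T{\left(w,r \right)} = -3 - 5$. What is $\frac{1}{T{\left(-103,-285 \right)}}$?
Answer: $- \frac{1}{8} \approx -0.125$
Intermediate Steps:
$T{\left(w,r \right)} = -8$ ($T{\left(w,r \right)} = -3 - 5 = -8$)
$\frac{1}{T{\left(-103,-285 \right)}} = \frac{1}{-8} = - \frac{1}{8}$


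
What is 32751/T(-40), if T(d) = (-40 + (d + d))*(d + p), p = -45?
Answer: 10917/3400 ≈ 3.2109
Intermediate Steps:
T(d) = (-45 + d)*(-40 + 2*d) (T(d) = (-40 + (d + d))*(d - 45) = (-40 + 2*d)*(-45 + d) = (-45 + d)*(-40 + 2*d))
32751/T(-40) = 32751/(1800 - 130*(-40) + 2*(-40)**2) = 32751/(1800 + 5200 + 2*1600) = 32751/(1800 + 5200 + 3200) = 32751/10200 = 32751*(1/10200) = 10917/3400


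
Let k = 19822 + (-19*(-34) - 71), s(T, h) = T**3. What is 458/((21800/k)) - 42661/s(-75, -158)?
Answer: 78840257071/183937500 ≈ 428.63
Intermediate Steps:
k = 20397 (k = 19822 + (646 - 71) = 19822 + 575 = 20397)
458/((21800/k)) - 42661/s(-75, -158) = 458/((21800/20397)) - 42661/((-75)**3) = 458/((21800*(1/20397))) - 42661/(-421875) = 458/(21800/20397) - 42661*(-1/421875) = 458*(20397/21800) + 42661/421875 = 4670913/10900 + 42661/421875 = 78840257071/183937500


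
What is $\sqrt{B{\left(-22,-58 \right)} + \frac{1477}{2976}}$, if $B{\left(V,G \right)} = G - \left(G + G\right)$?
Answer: $\frac{\sqrt{32379810}}{744} \approx 7.6483$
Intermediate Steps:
$B{\left(V,G \right)} = - G$ ($B{\left(V,G \right)} = G - 2 G = - G$)
$\sqrt{B{\left(-22,-58 \right)} + \frac{1477}{2976}} = \sqrt{\left(-1\right) \left(-58\right) + \frac{1477}{2976}} = \sqrt{58 + 1477 \cdot \frac{1}{2976}} = \sqrt{58 + \frac{1477}{2976}} = \sqrt{\frac{174085}{2976}} = \frac{\sqrt{32379810}}{744}$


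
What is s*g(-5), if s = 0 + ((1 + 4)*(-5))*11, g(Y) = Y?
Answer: 1375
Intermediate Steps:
s = -275 (s = 0 + (5*(-5))*11 = 0 - 25*11 = 0 - 275 = -275)
s*g(-5) = -275*(-5) = 1375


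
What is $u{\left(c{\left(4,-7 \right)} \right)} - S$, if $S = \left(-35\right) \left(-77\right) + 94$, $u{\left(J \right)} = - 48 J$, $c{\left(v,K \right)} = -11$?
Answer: $-2261$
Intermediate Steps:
$S = 2789$ ($S = 2695 + 94 = 2789$)
$u{\left(c{\left(4,-7 \right)} \right)} - S = \left(-48\right) \left(-11\right) - 2789 = 528 - 2789 = -2261$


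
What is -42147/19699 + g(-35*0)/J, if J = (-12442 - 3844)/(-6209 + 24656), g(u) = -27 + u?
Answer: 9125055189/320817914 ≈ 28.443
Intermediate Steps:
J = -16286/18447 ≈ -0.88285
-42147/19699 + g(-35*0)/J = -42147/19699 + (-27 - 35*0)/(-16286/18447) = -42147*1/19699 + (-27 + 0)*(-18447/16286) = -42147/19699 - 27*(-18447/16286) = -42147/19699 + 498069/16286 = 9125055189/320817914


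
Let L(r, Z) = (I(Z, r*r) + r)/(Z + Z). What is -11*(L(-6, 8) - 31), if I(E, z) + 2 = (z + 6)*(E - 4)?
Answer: 231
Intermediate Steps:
I(E, z) = -2 + (-4 + E)*(6 + z) (I(E, z) = -2 + (z + 6)*(E - 4) = -2 + (6 + z)*(-4 + E) = -2 + (-4 + E)*(6 + z))
L(r, Z) = (-26 + r - 4*r² + 6*Z + Z*r²)/(2*Z) (L(r, Z) = ((-26 - 4*r*r + 6*Z + Z*(r*r)) + r)/(Z + Z) = ((-26 - 4*r² + 6*Z + Z*r²) + r)/((2*Z)) = (-26 + r - 4*r² + 6*Z + Z*r²)*(1/(2*Z)) = (-26 + r - 4*r² + 6*Z + Z*r²)/(2*Z))
-11*(L(-6, 8) - 31) = -11*((½)*(-26 - 6 - 4*(-6)² + 6*8 + 8*(-6)²)/8 - 31) = -11*((½)*(⅛)*(-26 - 6 - 4*36 + 48 + 8*36) - 31) = -11*((½)*(⅛)*(-26 - 6 - 144 + 48 + 288) - 31) = -11*((½)*(⅛)*160 - 31) = -11*(10 - 31) = -11*(-21) = 231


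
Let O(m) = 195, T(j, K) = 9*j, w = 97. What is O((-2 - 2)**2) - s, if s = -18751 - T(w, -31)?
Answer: 19819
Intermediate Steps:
s = -19624 (s = -18751 - 9*97 = -18751 - 1*873 = -18751 - 873 = -19624)
O((-2 - 2)**2) - s = 195 - 1*(-19624) = 195 + 19624 = 19819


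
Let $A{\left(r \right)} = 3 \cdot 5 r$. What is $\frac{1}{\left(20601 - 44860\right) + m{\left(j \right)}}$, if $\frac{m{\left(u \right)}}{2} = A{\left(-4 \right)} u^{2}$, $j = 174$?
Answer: $- \frac{1}{3657379} \approx -2.7342 \cdot 10^{-7}$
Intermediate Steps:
$A{\left(r \right)} = 15 r$
$m{\left(u \right)} = - 120 u^{2}$ ($m{\left(u \right)} = 2 \cdot 15 \left(-4\right) u^{2} = 2 \left(- 60 u^{2}\right) = - 120 u^{2}$)
$\frac{1}{\left(20601 - 44860\right) + m{\left(j \right)}} = \frac{1}{\left(20601 - 44860\right) - 120 \cdot 174^{2}} = \frac{1}{-24259 - 3633120} = \frac{1}{-3657379} = - \frac{1}{3657379}$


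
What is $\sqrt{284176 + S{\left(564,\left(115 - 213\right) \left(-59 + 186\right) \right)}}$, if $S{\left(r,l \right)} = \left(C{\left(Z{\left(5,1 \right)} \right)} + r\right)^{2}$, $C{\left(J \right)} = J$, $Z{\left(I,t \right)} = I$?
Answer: $\sqrt{607937} \approx 779.7$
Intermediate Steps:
$S{\left(r,l \right)} = \left(5 + r\right)^{2}$
$\sqrt{284176 + S{\left(564,\left(115 - 213\right) \left(-59 + 186\right) \right)}} = \sqrt{284176 + \left(5 + 564\right)^{2}} = \sqrt{284176 + 569^{2}} = \sqrt{284176 + 323761} = \sqrt{607937}$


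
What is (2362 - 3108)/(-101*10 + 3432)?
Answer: -373/1211 ≈ -0.30801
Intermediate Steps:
(2362 - 3108)/(-101*10 + 3432) = -746/(-1010 + 3432) = -746/2422 = -746*1/2422 = -373/1211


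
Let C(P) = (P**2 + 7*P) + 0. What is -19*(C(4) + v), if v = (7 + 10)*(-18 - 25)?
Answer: 13053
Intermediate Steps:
C(P) = P**2 + 7*P
v = -731 (v = 17*(-43) = -731)
-19*(C(4) + v) = -19*(4*(7 + 4) - 731) = -19*(4*11 - 731) = -19*(44 - 731) = -19*(-687) = 13053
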